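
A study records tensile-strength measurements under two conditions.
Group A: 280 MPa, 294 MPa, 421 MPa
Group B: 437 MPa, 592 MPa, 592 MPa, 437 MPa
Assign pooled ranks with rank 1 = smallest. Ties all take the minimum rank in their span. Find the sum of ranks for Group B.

20

Sorted (ascending): 280, 294, 421, 437, 437, 592, 592
The 2 values of 437 occupy positions 4–5 → each gets rank 4.
The 2 values of 592 occupy positions 6–7 → each gets rank 6.
Group B values → pooled ranks: 437→4, 592→6, 592→6, 437→4
Rank sum = 4 + 6 + 6 + 4 = 20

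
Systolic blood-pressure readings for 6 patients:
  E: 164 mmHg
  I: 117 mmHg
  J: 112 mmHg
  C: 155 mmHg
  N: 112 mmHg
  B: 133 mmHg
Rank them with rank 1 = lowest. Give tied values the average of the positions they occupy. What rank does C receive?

5

Sorted (ascending): 112, 112, 117, 133, 155, 164
The 2 values of 112 occupy positions 1–2 → average rank (1+2)/2 = 1.5.
C has value 155 mmHg → rank 5.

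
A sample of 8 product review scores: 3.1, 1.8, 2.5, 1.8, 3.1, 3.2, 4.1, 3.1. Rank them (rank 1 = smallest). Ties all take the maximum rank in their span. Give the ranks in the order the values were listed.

Sorted (ascending): 1.8, 1.8, 2.5, 3.1, 3.1, 3.1, 3.2, 4.1
The 2 values of 1.8 occupy positions 1–2 → each gets rank 2.
The 3 values of 3.1 occupy positions 4–6 → each gets rank 6.

6, 2, 3, 2, 6, 7, 8, 6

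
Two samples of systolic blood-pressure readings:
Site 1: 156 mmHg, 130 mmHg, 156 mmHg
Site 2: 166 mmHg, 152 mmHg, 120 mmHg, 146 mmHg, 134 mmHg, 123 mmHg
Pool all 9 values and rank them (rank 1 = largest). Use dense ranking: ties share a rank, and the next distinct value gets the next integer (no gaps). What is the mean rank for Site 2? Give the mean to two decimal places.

4.67

Sorted (descending): 166, 156, 156, 152, 146, 134, 130, 123, 120
The 2 values of 156 share dense rank 2.
Remaining distinct values take the next consecutive integers.
Site 2 values → pooled ranks: 166→1, 152→3, 120→8, 146→4, 134→5, 123→7
Mean rank = (1 + 3 + 8 + 4 + 5 + 7) / 6 = 4.67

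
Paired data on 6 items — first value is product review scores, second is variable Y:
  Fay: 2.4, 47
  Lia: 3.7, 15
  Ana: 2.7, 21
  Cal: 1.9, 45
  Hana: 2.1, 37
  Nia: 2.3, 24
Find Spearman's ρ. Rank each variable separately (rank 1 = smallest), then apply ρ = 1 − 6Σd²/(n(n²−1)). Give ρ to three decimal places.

Ranks of variable 1: 4, 6, 5, 1, 2, 3
Ranks of variable 2: 6, 1, 2, 5, 4, 3
d = r₁ − r₂: -2, 5, 3, -4, -2, 0
d²: 4, 25, 9, 16, 4, 0; Σd² = 58
ρ = 1 − 6·58/(6·35) = 1 − 348/210 = -0.657

-0.657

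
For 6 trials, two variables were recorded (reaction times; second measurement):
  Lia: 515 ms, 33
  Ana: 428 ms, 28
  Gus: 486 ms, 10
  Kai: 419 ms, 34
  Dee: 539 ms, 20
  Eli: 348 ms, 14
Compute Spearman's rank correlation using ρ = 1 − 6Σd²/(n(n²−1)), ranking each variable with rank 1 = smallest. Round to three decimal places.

Ranks of variable 1: 5, 3, 4, 2, 6, 1
Ranks of variable 2: 5, 4, 1, 6, 3, 2
d = r₁ − r₂: 0, -1, 3, -4, 3, -1
d²: 0, 1, 9, 16, 9, 1; Σd² = 36
ρ = 1 − 6·36/(6·35) = 1 − 216/210 = -0.029

-0.029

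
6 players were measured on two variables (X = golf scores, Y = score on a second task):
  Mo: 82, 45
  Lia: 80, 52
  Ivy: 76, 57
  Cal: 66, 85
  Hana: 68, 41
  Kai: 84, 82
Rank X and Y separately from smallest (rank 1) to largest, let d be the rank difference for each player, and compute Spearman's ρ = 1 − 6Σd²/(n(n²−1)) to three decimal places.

-0.086

Ranks of variable 1: 5, 4, 3, 1, 2, 6
Ranks of variable 2: 2, 3, 4, 6, 1, 5
d = r₁ − r₂: 3, 1, -1, -5, 1, 1
d²: 9, 1, 1, 25, 1, 1; Σd² = 38
ρ = 1 − 6·38/(6·35) = 1 − 228/210 = -0.086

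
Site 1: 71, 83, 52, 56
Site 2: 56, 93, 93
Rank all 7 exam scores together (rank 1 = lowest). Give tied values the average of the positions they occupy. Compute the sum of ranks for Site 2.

15.5

Sorted (ascending): 52, 56, 56, 71, 83, 93, 93
The 2 values of 56 occupy positions 2–3 → average rank (2+3)/2 = 2.5.
The 2 values of 93 occupy positions 6–7 → average rank (6+7)/2 = 6.5.
Site 2 values → pooled ranks: 56→2.5, 93→6.5, 93→6.5
Rank sum = 2.5 + 6.5 + 6.5 = 15.5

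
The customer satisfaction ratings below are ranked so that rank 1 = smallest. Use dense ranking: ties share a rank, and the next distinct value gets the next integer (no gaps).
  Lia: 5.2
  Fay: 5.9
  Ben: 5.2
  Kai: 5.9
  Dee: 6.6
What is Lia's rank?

1

Sorted (ascending): 5.2, 5.2, 5.9, 5.9, 6.6
The 2 values of 5.2 share dense rank 1.
The 2 values of 5.9 share dense rank 2.
Remaining distinct values take the next consecutive integers.
Lia has value 5.2 → rank 1.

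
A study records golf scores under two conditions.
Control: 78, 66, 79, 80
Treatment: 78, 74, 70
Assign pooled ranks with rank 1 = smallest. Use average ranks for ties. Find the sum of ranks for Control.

18.5

Sorted (ascending): 66, 70, 74, 78, 78, 79, 80
The 2 values of 78 occupy positions 4–5 → average rank (4+5)/2 = 4.5.
Control values → pooled ranks: 78→4.5, 66→1, 79→6, 80→7
Rank sum = 4.5 + 1 + 6 + 7 = 18.5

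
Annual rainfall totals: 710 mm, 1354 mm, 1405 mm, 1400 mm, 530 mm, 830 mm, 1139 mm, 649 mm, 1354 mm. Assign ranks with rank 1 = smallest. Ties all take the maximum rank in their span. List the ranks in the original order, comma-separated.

3, 7, 9, 8, 1, 4, 5, 2, 7

Sorted (ascending): 530, 649, 710, 830, 1139, 1354, 1354, 1400, 1405
The 2 values of 1354 occupy positions 6–7 → each gets rank 7.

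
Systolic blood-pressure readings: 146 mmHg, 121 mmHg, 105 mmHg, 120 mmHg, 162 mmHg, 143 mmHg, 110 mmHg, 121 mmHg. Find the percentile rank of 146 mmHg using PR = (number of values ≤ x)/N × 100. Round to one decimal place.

N = 8.
Strictly below 146: 6. Equal to 146: 1.
PR = 7/8 × 100 = 87.5

87.5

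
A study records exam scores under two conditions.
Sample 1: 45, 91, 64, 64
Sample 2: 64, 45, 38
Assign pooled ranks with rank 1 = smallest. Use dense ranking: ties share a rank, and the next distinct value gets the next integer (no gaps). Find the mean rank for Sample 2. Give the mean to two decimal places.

Sorted (ascending): 38, 45, 45, 64, 64, 64, 91
The 2 values of 45 share dense rank 2.
The 3 values of 64 share dense rank 3.
Remaining distinct values take the next consecutive integers.
Sample 2 values → pooled ranks: 64→3, 45→2, 38→1
Mean rank = (3 + 2 + 1) / 3 = 2.00

2.00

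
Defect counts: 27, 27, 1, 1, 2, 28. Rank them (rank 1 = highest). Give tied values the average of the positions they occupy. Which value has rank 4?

2

Sorted (descending): 28, 27, 27, 2, 1, 1
The 2 values of 27 occupy positions 2–3 → average rank (2+3)/2 = 2.5.
The 2 values of 1 occupy positions 5–6 → average rank (5+6)/2 = 5.5.
Rank 4 → value 2.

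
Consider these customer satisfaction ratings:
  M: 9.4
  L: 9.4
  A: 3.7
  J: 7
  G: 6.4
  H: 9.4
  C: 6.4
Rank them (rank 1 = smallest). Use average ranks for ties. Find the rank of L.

6

Sorted (ascending): 3.7, 6.4, 6.4, 7, 9.4, 9.4, 9.4
The 2 values of 6.4 occupy positions 2–3 → average rank (2+3)/2 = 2.5.
The 3 values of 9.4 occupy positions 5–7 → average rank 6.
L has value 9.4 → rank 6.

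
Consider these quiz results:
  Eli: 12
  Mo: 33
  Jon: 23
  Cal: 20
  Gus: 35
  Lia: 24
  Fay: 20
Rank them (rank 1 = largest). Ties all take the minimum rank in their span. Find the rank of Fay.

5

Sorted (descending): 35, 33, 24, 23, 20, 20, 12
The 2 values of 20 occupy positions 5–6 → each gets rank 5.
Fay has value 20 → rank 5.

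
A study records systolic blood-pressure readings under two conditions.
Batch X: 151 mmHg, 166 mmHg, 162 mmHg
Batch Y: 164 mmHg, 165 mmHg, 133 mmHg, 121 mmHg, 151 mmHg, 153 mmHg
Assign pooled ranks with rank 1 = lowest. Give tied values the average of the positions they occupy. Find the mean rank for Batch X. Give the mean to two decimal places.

Sorted (ascending): 121, 133, 151, 151, 153, 162, 164, 165, 166
The 2 values of 151 occupy positions 3–4 → average rank (3+4)/2 = 3.5.
Batch X values → pooled ranks: 151→3.5, 166→9, 162→6
Mean rank = (3.5 + 9 + 6) / 3 = 6.17

6.17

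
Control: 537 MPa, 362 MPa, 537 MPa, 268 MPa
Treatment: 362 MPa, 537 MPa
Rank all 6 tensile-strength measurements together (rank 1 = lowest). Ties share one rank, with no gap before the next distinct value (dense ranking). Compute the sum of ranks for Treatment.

5

Sorted (ascending): 268, 362, 362, 537, 537, 537
The 2 values of 362 share dense rank 2.
The 3 values of 537 share dense rank 3.
Remaining distinct values take the next consecutive integers.
Treatment values → pooled ranks: 362→2, 537→3
Rank sum = 2 + 3 = 5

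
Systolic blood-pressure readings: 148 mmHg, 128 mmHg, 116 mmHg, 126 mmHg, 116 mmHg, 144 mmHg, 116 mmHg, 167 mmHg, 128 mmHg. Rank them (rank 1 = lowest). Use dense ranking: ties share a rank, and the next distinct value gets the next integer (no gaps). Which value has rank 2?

126

Sorted (ascending): 116, 116, 116, 126, 128, 128, 144, 148, 167
The 3 values of 116 share dense rank 1.
The 2 values of 128 share dense rank 3.
Remaining distinct values take the next consecutive integers.
Rank 2 → value 126.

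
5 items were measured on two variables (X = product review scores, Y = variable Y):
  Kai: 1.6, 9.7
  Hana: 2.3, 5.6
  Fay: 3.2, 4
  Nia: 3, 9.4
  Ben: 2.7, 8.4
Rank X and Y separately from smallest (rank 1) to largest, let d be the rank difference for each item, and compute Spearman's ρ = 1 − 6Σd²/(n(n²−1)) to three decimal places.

-0.600

Ranks of variable 1: 1, 2, 5, 4, 3
Ranks of variable 2: 5, 2, 1, 4, 3
d = r₁ − r₂: -4, 0, 4, 0, 0
d²: 16, 0, 16, 0, 0; Σd² = 32
ρ = 1 − 6·32/(5·24) = 1 − 192/120 = -0.600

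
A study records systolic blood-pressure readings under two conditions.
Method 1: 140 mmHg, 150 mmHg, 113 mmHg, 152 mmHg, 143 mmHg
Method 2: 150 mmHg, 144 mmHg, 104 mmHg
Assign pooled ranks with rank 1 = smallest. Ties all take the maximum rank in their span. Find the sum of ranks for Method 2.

13

Sorted (ascending): 104, 113, 140, 143, 144, 150, 150, 152
The 2 values of 150 occupy positions 6–7 → each gets rank 7.
Method 2 values → pooled ranks: 150→7, 144→5, 104→1
Rank sum = 7 + 5 + 1 = 13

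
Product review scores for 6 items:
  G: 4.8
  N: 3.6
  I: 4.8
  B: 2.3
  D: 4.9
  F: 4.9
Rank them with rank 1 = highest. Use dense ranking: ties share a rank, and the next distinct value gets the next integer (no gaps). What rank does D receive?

1

Sorted (descending): 4.9, 4.9, 4.8, 4.8, 3.6, 2.3
The 2 values of 4.9 share dense rank 1.
The 2 values of 4.8 share dense rank 2.
Remaining distinct values take the next consecutive integers.
D has value 4.9 → rank 1.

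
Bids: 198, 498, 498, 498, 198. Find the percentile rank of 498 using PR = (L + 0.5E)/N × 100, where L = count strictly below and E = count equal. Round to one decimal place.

70.0

N = 5.
Strictly below 498: 2. Equal to 498: 3.
PR = (2 + 0.5·3)/5 × 100 = 70.0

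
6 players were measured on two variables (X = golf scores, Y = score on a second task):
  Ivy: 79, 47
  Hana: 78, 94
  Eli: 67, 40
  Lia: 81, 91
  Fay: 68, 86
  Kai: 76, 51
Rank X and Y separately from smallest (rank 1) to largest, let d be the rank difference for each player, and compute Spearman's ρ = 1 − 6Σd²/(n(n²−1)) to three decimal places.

Ranks of variable 1: 5, 4, 1, 6, 2, 3
Ranks of variable 2: 2, 6, 1, 5, 4, 3
d = r₁ − r₂: 3, -2, 0, 1, -2, 0
d²: 9, 4, 0, 1, 4, 0; Σd² = 18
ρ = 1 − 6·18/(6·35) = 1 − 108/210 = 0.486

0.486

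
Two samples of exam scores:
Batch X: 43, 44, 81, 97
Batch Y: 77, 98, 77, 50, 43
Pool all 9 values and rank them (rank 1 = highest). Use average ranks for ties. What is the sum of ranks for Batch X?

20.5

Sorted (descending): 98, 97, 81, 77, 77, 50, 44, 43, 43
The 2 values of 77 occupy positions 4–5 → average rank (4+5)/2 = 4.5.
The 2 values of 43 occupy positions 8–9 → average rank (8+9)/2 = 8.5.
Batch X values → pooled ranks: 43→8.5, 44→7, 81→3, 97→2
Rank sum = 8.5 + 7 + 3 + 2 = 20.5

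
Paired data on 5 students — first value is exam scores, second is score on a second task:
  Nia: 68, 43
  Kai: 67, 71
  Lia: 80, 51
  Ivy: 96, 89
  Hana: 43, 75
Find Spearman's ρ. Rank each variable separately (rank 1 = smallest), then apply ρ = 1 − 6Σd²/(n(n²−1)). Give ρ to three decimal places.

Ranks of variable 1: 3, 2, 4, 5, 1
Ranks of variable 2: 1, 3, 2, 5, 4
d = r₁ − r₂: 2, -1, 2, 0, -3
d²: 4, 1, 4, 0, 9; Σd² = 18
ρ = 1 − 6·18/(5·24) = 1 − 108/120 = 0.100

0.100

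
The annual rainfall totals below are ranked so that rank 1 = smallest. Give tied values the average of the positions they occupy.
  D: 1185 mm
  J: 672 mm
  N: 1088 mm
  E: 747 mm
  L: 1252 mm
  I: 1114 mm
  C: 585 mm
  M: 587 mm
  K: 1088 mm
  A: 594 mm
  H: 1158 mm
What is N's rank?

6.5

Sorted (ascending): 585, 587, 594, 672, 747, 1088, 1088, 1114, 1158, 1185, 1252
The 2 values of 1088 occupy positions 6–7 → average rank (6+7)/2 = 6.5.
N has value 1088 mm → rank 6.5.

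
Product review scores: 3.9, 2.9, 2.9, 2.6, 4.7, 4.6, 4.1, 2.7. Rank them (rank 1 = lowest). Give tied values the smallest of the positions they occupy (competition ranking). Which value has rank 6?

4.1

Sorted (ascending): 2.6, 2.7, 2.9, 2.9, 3.9, 4.1, 4.6, 4.7
The 2 values of 2.9 occupy positions 3–4 → each gets rank 3.
Rank 6 → value 4.1.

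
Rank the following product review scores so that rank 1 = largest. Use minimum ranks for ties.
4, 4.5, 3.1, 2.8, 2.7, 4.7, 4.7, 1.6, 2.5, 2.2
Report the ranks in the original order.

4, 3, 5, 6, 7, 1, 1, 10, 8, 9

Sorted (descending): 4.7, 4.7, 4.5, 4, 3.1, 2.8, 2.7, 2.5, 2.2, 1.6
The 2 values of 4.7 occupy positions 1–2 → each gets rank 1.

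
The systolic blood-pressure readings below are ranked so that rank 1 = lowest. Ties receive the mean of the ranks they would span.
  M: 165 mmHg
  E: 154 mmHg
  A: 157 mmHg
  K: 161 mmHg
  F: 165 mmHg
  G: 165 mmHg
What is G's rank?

Sorted (ascending): 154, 157, 161, 165, 165, 165
The 3 values of 165 occupy positions 4–6 → average rank 5.
G has value 165 mmHg → rank 5.

5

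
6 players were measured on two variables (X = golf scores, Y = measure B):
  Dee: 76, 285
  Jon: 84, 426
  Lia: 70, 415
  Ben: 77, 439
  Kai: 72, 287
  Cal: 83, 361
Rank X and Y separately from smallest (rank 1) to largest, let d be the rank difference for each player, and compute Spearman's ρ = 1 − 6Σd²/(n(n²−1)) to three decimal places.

0.371

Ranks of variable 1: 3, 6, 1, 4, 2, 5
Ranks of variable 2: 1, 5, 4, 6, 2, 3
d = r₁ − r₂: 2, 1, -3, -2, 0, 2
d²: 4, 1, 9, 4, 0, 4; Σd² = 22
ρ = 1 − 6·22/(6·35) = 1 − 132/210 = 0.371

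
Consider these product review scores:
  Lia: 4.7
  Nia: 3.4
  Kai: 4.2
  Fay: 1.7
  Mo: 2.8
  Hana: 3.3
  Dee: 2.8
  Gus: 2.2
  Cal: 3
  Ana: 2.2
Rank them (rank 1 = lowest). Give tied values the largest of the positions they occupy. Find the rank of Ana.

Sorted (ascending): 1.7, 2.2, 2.2, 2.8, 2.8, 3, 3.3, 3.4, 4.2, 4.7
The 2 values of 2.2 occupy positions 2–3 → each gets rank 3.
The 2 values of 2.8 occupy positions 4–5 → each gets rank 5.
Ana has value 2.2 → rank 3.

3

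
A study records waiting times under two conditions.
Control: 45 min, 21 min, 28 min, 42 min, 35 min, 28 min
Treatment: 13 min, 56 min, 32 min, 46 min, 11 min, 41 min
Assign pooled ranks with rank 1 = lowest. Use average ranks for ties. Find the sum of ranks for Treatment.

Sorted (ascending): 11, 13, 21, 28, 28, 32, 35, 41, 42, 45, 46, 56
The 2 values of 28 occupy positions 4–5 → average rank (4+5)/2 = 4.5.
Treatment values → pooled ranks: 13→2, 56→12, 32→6, 46→11, 11→1, 41→8
Rank sum = 2 + 12 + 6 + 11 + 1 + 8 = 40

40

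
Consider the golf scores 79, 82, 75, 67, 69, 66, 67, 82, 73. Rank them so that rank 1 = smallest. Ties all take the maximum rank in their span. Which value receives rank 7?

Sorted (ascending): 66, 67, 67, 69, 73, 75, 79, 82, 82
The 2 values of 67 occupy positions 2–3 → each gets rank 3.
The 2 values of 82 occupy positions 8–9 → each gets rank 9.
Rank 7 → value 79.

79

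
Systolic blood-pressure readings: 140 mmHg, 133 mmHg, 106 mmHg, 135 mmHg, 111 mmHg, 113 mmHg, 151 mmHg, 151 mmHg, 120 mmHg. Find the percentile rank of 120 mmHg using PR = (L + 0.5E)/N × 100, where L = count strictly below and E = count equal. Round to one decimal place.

N = 9.
Strictly below 120: 3. Equal to 120: 1.
PR = (3 + 0.5·1)/9 × 100 = 38.9

38.9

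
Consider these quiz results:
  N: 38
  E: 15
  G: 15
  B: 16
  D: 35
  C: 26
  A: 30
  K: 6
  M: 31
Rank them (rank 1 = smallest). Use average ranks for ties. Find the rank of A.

Sorted (ascending): 6, 15, 15, 16, 26, 30, 31, 35, 38
The 2 values of 15 occupy positions 2–3 → average rank (2+3)/2 = 2.5.
A has value 30 → rank 6.

6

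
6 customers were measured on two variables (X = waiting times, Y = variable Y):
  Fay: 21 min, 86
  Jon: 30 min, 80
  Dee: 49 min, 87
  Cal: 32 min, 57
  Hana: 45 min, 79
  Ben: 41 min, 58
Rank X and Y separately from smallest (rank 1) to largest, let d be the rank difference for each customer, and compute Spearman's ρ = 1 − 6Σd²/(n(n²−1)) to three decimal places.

0.086

Ranks of variable 1: 1, 2, 6, 3, 5, 4
Ranks of variable 2: 5, 4, 6, 1, 3, 2
d = r₁ − r₂: -4, -2, 0, 2, 2, 2
d²: 16, 4, 0, 4, 4, 4; Σd² = 32
ρ = 1 − 6·32/(6·35) = 1 − 192/210 = 0.086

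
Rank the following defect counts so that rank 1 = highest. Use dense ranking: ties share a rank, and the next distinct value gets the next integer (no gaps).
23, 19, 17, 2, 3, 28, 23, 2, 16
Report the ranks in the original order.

2, 3, 4, 7, 6, 1, 2, 7, 5

Sorted (descending): 28, 23, 23, 19, 17, 16, 3, 2, 2
The 2 values of 23 share dense rank 2.
The 2 values of 2 share dense rank 7.
Remaining distinct values take the next consecutive integers.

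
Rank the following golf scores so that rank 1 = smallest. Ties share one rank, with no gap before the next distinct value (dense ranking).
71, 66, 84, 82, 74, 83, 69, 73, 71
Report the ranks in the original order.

Sorted (ascending): 66, 69, 71, 71, 73, 74, 82, 83, 84
The 2 values of 71 share dense rank 3.
Remaining distinct values take the next consecutive integers.

3, 1, 8, 6, 5, 7, 2, 4, 3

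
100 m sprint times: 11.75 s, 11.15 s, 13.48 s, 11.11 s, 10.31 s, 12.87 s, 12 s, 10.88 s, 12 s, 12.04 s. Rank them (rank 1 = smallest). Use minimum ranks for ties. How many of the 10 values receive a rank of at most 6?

Sorted (ascending): 10.31, 10.88, 11.11, 11.15, 11.75, 12, 12, 12.04, 12.87, 13.48
The 2 values of 12 occupy positions 6–7 → each gets rank 6.
Ranks ≤ 6: {1, 2, 3, 4, 5, 6, 6} → 7 values.

7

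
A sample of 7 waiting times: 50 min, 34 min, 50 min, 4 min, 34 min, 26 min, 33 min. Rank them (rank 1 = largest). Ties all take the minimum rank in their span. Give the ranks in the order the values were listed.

1, 3, 1, 7, 3, 6, 5

Sorted (descending): 50, 50, 34, 34, 33, 26, 4
The 2 values of 50 occupy positions 1–2 → each gets rank 1.
The 2 values of 34 occupy positions 3–4 → each gets rank 3.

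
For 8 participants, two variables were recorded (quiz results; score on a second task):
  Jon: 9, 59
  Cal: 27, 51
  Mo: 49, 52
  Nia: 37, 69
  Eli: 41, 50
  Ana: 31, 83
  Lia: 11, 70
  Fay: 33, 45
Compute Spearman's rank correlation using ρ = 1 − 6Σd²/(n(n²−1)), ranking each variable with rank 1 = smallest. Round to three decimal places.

Ranks of variable 1: 1, 3, 8, 6, 7, 4, 2, 5
Ranks of variable 2: 5, 3, 4, 6, 2, 8, 7, 1
d = r₁ − r₂: -4, 0, 4, 0, 5, -4, -5, 4
d²: 16, 0, 16, 0, 25, 16, 25, 16; Σd² = 114
ρ = 1 − 6·114/(8·63) = 1 − 684/504 = -0.357

-0.357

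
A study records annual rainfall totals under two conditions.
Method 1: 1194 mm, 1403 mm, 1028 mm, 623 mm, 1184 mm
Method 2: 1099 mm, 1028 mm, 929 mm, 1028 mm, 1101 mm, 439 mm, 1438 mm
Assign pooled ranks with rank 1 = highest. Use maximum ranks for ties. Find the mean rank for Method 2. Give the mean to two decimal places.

Sorted (descending): 1438, 1403, 1194, 1184, 1101, 1099, 1028, 1028, 1028, 929, 623, 439
The 3 values of 1028 occupy positions 7–9 → each gets rank 9.
Method 2 values → pooled ranks: 1099→6, 1028→9, 929→10, 1028→9, 1101→5, 439→12, 1438→1
Mean rank = (6 + 9 + 10 + 9 + 5 + 12 + 1) / 7 = 7.43

7.43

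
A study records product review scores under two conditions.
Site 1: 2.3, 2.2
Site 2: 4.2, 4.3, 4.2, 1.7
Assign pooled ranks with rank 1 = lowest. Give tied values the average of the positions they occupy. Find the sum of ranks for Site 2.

16

Sorted (ascending): 1.7, 2.2, 2.3, 4.2, 4.2, 4.3
The 2 values of 4.2 occupy positions 4–5 → average rank (4+5)/2 = 4.5.
Site 2 values → pooled ranks: 4.2→4.5, 4.3→6, 4.2→4.5, 1.7→1
Rank sum = 4.5 + 6 + 4.5 + 1 = 16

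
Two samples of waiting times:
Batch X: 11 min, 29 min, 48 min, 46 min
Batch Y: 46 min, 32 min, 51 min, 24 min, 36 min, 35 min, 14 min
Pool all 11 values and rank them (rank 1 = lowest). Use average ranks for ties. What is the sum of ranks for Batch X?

23.5

Sorted (ascending): 11, 14, 24, 29, 32, 35, 36, 46, 46, 48, 51
The 2 values of 46 occupy positions 8–9 → average rank (8+9)/2 = 8.5.
Batch X values → pooled ranks: 11→1, 29→4, 48→10, 46→8.5
Rank sum = 1 + 4 + 10 + 8.5 = 23.5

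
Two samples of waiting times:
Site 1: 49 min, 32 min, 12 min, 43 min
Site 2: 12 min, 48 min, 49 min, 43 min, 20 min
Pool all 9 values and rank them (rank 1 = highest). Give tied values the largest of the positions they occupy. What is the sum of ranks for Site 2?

26

Sorted (descending): 49, 49, 48, 43, 43, 32, 20, 12, 12
The 2 values of 49 occupy positions 1–2 → each gets rank 2.
The 2 values of 43 occupy positions 4–5 → each gets rank 5.
The 2 values of 12 occupy positions 8–9 → each gets rank 9.
Site 2 values → pooled ranks: 12→9, 48→3, 49→2, 43→5, 20→7
Rank sum = 9 + 3 + 2 + 5 + 7 = 26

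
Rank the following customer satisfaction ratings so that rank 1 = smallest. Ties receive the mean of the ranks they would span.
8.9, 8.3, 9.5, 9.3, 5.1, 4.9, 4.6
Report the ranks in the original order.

5, 4, 7, 6, 3, 2, 1

Sorted (ascending): 4.6, 4.9, 5.1, 8.3, 8.9, 9.3, 9.5
No ties — each value takes its position as its rank.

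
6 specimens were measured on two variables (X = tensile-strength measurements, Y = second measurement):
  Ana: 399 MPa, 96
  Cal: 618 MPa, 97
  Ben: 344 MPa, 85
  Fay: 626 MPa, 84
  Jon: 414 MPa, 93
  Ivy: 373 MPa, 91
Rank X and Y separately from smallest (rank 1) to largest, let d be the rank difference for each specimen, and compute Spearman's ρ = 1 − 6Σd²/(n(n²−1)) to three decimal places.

0.086

Ranks of variable 1: 3, 5, 1, 6, 4, 2
Ranks of variable 2: 5, 6, 2, 1, 4, 3
d = r₁ − r₂: -2, -1, -1, 5, 0, -1
d²: 4, 1, 1, 25, 0, 1; Σd² = 32
ρ = 1 − 6·32/(6·35) = 1 − 192/210 = 0.086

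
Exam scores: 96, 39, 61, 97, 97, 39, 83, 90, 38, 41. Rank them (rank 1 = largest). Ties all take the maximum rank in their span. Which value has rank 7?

Sorted (descending): 97, 97, 96, 90, 83, 61, 41, 39, 39, 38
The 2 values of 97 occupy positions 1–2 → each gets rank 2.
The 2 values of 39 occupy positions 8–9 → each gets rank 9.
Rank 7 → value 41.

41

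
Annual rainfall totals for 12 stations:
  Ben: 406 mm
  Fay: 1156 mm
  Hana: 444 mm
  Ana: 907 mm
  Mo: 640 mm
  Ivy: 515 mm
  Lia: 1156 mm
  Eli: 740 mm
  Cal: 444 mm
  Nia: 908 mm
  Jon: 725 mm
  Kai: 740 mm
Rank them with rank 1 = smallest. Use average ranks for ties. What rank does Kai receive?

Sorted (ascending): 406, 444, 444, 515, 640, 725, 740, 740, 907, 908, 1156, 1156
The 2 values of 444 occupy positions 2–3 → average rank (2+3)/2 = 2.5.
The 2 values of 740 occupy positions 7–8 → average rank (7+8)/2 = 7.5.
The 2 values of 1156 occupy positions 11–12 → average rank (11+12)/2 = 11.5.
Kai has value 740 mm → rank 7.5.

7.5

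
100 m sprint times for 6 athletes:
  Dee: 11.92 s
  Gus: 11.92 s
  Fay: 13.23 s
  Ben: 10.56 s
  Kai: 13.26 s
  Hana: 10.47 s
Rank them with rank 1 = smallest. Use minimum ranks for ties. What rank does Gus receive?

3

Sorted (ascending): 10.47, 10.56, 11.92, 11.92, 13.23, 13.26
The 2 values of 11.92 occupy positions 3–4 → each gets rank 3.
Gus has value 11.92 s → rank 3.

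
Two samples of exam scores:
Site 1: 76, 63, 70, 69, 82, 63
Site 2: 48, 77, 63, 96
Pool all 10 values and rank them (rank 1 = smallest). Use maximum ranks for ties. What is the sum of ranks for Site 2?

23

Sorted (ascending): 48, 63, 63, 63, 69, 70, 76, 77, 82, 96
The 3 values of 63 occupy positions 2–4 → each gets rank 4.
Site 2 values → pooled ranks: 48→1, 77→8, 63→4, 96→10
Rank sum = 1 + 8 + 4 + 10 = 23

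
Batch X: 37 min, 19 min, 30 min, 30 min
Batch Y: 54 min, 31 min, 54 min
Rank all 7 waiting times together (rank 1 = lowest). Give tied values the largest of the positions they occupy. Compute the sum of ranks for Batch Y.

Sorted (ascending): 19, 30, 30, 31, 37, 54, 54
The 2 values of 30 occupy positions 2–3 → each gets rank 3.
The 2 values of 54 occupy positions 6–7 → each gets rank 7.
Batch Y values → pooled ranks: 54→7, 31→4, 54→7
Rank sum = 7 + 4 + 7 = 18

18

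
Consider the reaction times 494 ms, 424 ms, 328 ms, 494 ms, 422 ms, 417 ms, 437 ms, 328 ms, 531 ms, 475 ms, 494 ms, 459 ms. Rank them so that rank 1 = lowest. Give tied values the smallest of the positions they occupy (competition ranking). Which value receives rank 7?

459

Sorted (ascending): 328, 328, 417, 422, 424, 437, 459, 475, 494, 494, 494, 531
The 2 values of 328 occupy positions 1–2 → each gets rank 1.
The 3 values of 494 occupy positions 9–11 → each gets rank 9.
Rank 7 → value 459.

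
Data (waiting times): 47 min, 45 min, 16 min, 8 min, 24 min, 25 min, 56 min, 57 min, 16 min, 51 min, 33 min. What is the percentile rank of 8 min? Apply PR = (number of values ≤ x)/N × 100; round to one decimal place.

9.1

N = 11.
Strictly below 8: 0. Equal to 8: 1.
PR = 1/11 × 100 = 9.1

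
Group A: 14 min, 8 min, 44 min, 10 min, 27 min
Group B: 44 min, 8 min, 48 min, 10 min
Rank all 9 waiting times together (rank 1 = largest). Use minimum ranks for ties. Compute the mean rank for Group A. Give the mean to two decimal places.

Sorted (descending): 48, 44, 44, 27, 14, 10, 10, 8, 8
The 2 values of 44 occupy positions 2–3 → each gets rank 2.
The 2 values of 10 occupy positions 6–7 → each gets rank 6.
The 2 values of 8 occupy positions 8–9 → each gets rank 8.
Group A values → pooled ranks: 14→5, 8→8, 44→2, 10→6, 27→4
Mean rank = (5 + 8 + 2 + 6 + 4) / 5 = 5.00

5.00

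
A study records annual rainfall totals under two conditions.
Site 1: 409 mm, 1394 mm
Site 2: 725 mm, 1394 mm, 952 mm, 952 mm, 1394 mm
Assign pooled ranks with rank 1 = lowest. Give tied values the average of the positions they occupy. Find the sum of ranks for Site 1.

7

Sorted (ascending): 409, 725, 952, 952, 1394, 1394, 1394
The 2 values of 952 occupy positions 3–4 → average rank (3+4)/2 = 3.5.
The 3 values of 1394 occupy positions 5–7 → average rank 6.
Site 1 values → pooled ranks: 409→1, 1394→6
Rank sum = 1 + 6 = 7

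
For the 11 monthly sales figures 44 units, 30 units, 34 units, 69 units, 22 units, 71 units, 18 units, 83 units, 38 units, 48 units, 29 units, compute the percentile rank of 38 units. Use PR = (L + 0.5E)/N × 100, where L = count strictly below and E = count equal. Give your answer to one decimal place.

N = 11.
Strictly below 38: 5. Equal to 38: 1.
PR = (5 + 0.5·1)/11 × 100 = 50.0

50.0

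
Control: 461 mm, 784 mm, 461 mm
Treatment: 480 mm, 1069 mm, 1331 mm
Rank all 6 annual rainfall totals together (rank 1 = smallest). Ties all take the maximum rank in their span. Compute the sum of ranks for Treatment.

Sorted (ascending): 461, 461, 480, 784, 1069, 1331
The 2 values of 461 occupy positions 1–2 → each gets rank 2.
Treatment values → pooled ranks: 480→3, 1069→5, 1331→6
Rank sum = 3 + 5 + 6 = 14

14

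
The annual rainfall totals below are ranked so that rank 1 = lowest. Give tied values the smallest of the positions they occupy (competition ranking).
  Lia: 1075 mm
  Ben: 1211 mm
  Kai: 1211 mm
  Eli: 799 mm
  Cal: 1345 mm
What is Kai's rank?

Sorted (ascending): 799, 1075, 1211, 1211, 1345
The 2 values of 1211 occupy positions 3–4 → each gets rank 3.
Kai has value 1211 mm → rank 3.

3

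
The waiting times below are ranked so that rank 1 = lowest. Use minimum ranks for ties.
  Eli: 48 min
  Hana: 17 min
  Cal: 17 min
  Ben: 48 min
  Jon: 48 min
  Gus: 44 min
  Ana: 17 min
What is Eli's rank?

Sorted (ascending): 17, 17, 17, 44, 48, 48, 48
The 3 values of 17 occupy positions 1–3 → each gets rank 1.
The 3 values of 48 occupy positions 5–7 → each gets rank 5.
Eli has value 48 min → rank 5.

5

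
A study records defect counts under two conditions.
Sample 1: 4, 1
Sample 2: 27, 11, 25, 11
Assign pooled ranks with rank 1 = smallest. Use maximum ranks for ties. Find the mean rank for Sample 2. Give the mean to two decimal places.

Sorted (ascending): 1, 4, 11, 11, 25, 27
The 2 values of 11 occupy positions 3–4 → each gets rank 4.
Sample 2 values → pooled ranks: 27→6, 11→4, 25→5, 11→4
Mean rank = (6 + 4 + 5 + 4) / 4 = 4.75

4.75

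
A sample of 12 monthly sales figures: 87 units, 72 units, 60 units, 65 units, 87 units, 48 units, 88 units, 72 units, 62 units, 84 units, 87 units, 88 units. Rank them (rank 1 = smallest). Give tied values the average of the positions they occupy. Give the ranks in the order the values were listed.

9, 5.5, 2, 4, 9, 1, 11.5, 5.5, 3, 7, 9, 11.5

Sorted (ascending): 48, 60, 62, 65, 72, 72, 84, 87, 87, 87, 88, 88
The 2 values of 72 occupy positions 5–6 → average rank (5+6)/2 = 5.5.
The 3 values of 87 occupy positions 8–10 → average rank 9.
The 2 values of 88 occupy positions 11–12 → average rank (11+12)/2 = 11.5.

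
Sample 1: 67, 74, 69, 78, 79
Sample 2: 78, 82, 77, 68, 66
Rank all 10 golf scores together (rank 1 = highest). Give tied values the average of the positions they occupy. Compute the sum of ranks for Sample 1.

27.5

Sorted (descending): 82, 79, 78, 78, 77, 74, 69, 68, 67, 66
The 2 values of 78 occupy positions 3–4 → average rank (3+4)/2 = 3.5.
Sample 1 values → pooled ranks: 67→9, 74→6, 69→7, 78→3.5, 79→2
Rank sum = 9 + 6 + 7 + 3.5 + 2 = 27.5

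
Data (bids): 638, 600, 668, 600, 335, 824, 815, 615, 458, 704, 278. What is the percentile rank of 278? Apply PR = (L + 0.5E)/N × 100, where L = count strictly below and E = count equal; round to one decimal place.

N = 11.
Strictly below 278: 0. Equal to 278: 1.
PR = (0 + 0.5·1)/11 × 100 = 4.5

4.5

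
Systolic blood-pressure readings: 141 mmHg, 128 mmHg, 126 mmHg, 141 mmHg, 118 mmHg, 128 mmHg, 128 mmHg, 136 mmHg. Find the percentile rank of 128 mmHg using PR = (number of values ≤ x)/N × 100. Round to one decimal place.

N = 8.
Strictly below 128: 2. Equal to 128: 3.
PR = 5/8 × 100 = 62.5

62.5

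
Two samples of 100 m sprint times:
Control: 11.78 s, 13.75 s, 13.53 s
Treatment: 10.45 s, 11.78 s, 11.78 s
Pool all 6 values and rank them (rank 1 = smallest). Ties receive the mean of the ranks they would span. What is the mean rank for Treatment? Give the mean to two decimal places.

2.33

Sorted (ascending): 10.45, 11.78, 11.78, 11.78, 13.53, 13.75
The 3 values of 11.78 occupy positions 2–4 → average rank 3.
Treatment values → pooled ranks: 10.45→1, 11.78→3, 11.78→3
Mean rank = (1 + 3 + 3) / 3 = 2.33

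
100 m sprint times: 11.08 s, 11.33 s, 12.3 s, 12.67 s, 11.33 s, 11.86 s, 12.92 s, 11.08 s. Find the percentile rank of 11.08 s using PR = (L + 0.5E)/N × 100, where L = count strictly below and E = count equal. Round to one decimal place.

12.5

N = 8.
Strictly below 11.08: 0. Equal to 11.08: 2.
PR = (0 + 0.5·2)/8 × 100 = 12.5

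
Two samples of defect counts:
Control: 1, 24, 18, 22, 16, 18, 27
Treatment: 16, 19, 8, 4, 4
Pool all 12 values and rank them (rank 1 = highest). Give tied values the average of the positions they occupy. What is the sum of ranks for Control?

36.5

Sorted (descending): 27, 24, 22, 19, 18, 18, 16, 16, 8, 4, 4, 1
The 2 values of 18 occupy positions 5–6 → average rank (5+6)/2 = 5.5.
The 2 values of 16 occupy positions 7–8 → average rank (7+8)/2 = 7.5.
The 2 values of 4 occupy positions 10–11 → average rank (10+11)/2 = 10.5.
Control values → pooled ranks: 1→12, 24→2, 18→5.5, 22→3, 16→7.5, 18→5.5, 27→1
Rank sum = 12 + 2 + 5.5 + 3 + 7.5 + 5.5 + 1 = 36.5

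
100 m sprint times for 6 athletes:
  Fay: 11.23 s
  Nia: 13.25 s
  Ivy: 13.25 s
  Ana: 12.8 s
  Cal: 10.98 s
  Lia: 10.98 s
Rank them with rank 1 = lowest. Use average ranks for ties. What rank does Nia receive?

Sorted (ascending): 10.98, 10.98, 11.23, 12.8, 13.25, 13.25
The 2 values of 10.98 occupy positions 1–2 → average rank (1+2)/2 = 1.5.
The 2 values of 13.25 occupy positions 5–6 → average rank (5+6)/2 = 5.5.
Nia has value 13.25 s → rank 5.5.

5.5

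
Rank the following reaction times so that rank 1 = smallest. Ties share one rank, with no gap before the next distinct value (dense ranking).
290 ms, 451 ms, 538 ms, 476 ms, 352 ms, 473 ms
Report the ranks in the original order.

Sorted (ascending): 290, 352, 451, 473, 476, 538
No ties — each value takes its position as its rank.

1, 3, 6, 5, 2, 4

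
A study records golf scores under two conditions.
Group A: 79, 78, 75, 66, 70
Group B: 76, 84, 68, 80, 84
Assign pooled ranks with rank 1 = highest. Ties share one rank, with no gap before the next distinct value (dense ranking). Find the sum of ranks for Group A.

29

Sorted (descending): 84, 84, 80, 79, 78, 76, 75, 70, 68, 66
The 2 values of 84 share dense rank 1.
Remaining distinct values take the next consecutive integers.
Group A values → pooled ranks: 79→3, 78→4, 75→6, 66→9, 70→7
Rank sum = 3 + 4 + 6 + 9 + 7 = 29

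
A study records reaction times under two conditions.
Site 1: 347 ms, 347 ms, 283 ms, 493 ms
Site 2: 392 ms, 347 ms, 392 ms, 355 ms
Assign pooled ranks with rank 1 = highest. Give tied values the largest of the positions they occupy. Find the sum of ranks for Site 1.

23

Sorted (descending): 493, 392, 392, 355, 347, 347, 347, 283
The 2 values of 392 occupy positions 2–3 → each gets rank 3.
The 3 values of 347 occupy positions 5–7 → each gets rank 7.
Site 1 values → pooled ranks: 347→7, 347→7, 283→8, 493→1
Rank sum = 7 + 7 + 8 + 1 = 23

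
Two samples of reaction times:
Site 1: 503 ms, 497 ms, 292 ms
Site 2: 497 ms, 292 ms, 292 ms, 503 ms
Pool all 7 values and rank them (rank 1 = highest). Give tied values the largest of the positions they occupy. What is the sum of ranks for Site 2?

20

Sorted (descending): 503, 503, 497, 497, 292, 292, 292
The 2 values of 503 occupy positions 1–2 → each gets rank 2.
The 2 values of 497 occupy positions 3–4 → each gets rank 4.
The 3 values of 292 occupy positions 5–7 → each gets rank 7.
Site 2 values → pooled ranks: 497→4, 292→7, 292→7, 503→2
Rank sum = 4 + 7 + 7 + 2 = 20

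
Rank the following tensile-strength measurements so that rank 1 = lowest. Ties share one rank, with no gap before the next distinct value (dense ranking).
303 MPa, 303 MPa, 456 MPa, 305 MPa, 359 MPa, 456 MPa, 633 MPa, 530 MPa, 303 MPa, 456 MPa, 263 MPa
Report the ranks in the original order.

Sorted (ascending): 263, 303, 303, 303, 305, 359, 456, 456, 456, 530, 633
The 3 values of 303 share dense rank 2.
The 3 values of 456 share dense rank 5.
Remaining distinct values take the next consecutive integers.

2, 2, 5, 3, 4, 5, 7, 6, 2, 5, 1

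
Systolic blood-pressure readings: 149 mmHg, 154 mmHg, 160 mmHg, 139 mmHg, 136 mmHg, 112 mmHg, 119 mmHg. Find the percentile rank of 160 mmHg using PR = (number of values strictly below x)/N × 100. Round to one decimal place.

85.7

N = 7.
Strictly below 160: 6. Equal to 160: 1.
PR = 6/7 × 100 = 85.7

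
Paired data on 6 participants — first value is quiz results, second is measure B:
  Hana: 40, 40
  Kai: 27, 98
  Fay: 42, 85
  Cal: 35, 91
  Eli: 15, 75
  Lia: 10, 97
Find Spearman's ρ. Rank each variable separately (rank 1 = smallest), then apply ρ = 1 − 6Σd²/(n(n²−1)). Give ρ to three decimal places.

Ranks of variable 1: 5, 3, 6, 4, 2, 1
Ranks of variable 2: 1, 6, 3, 4, 2, 5
d = r₁ − r₂: 4, -3, 3, 0, 0, -4
d²: 16, 9, 9, 0, 0, 16; Σd² = 50
ρ = 1 − 6·50/(6·35) = 1 − 300/210 = -0.429

-0.429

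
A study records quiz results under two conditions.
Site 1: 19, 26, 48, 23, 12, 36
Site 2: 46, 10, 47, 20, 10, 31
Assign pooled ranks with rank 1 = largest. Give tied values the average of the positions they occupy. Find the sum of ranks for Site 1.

Sorted (descending): 48, 47, 46, 36, 31, 26, 23, 20, 19, 12, 10, 10
The 2 values of 10 occupy positions 11–12 → average rank (11+12)/2 = 11.5.
Site 1 values → pooled ranks: 19→9, 26→6, 48→1, 23→7, 12→10, 36→4
Rank sum = 9 + 6 + 1 + 7 + 10 + 4 = 37

37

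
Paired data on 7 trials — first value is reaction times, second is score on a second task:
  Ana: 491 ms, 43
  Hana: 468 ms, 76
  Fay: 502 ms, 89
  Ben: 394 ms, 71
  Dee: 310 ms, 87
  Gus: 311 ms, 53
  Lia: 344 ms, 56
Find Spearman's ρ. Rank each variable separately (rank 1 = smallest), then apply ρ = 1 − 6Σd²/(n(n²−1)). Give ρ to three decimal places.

0.107

Ranks of variable 1: 6, 5, 7, 4, 1, 2, 3
Ranks of variable 2: 1, 5, 7, 4, 6, 2, 3
d = r₁ − r₂: 5, 0, 0, 0, -5, 0, 0
d²: 25, 0, 0, 0, 25, 0, 0; Σd² = 50
ρ = 1 − 6·50/(7·48) = 1 − 300/336 = 0.107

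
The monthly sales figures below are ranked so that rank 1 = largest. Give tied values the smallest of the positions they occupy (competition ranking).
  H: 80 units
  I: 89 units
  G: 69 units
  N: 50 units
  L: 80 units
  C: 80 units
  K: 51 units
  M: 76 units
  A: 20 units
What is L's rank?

2

Sorted (descending): 89, 80, 80, 80, 76, 69, 51, 50, 20
The 3 values of 80 occupy positions 2–4 → each gets rank 2.
L has value 80 units → rank 2.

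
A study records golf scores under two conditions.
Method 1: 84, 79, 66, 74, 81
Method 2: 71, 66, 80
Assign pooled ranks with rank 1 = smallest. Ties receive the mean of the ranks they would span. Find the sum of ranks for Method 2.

10.5

Sorted (ascending): 66, 66, 71, 74, 79, 80, 81, 84
The 2 values of 66 occupy positions 1–2 → average rank (1+2)/2 = 1.5.
Method 2 values → pooled ranks: 71→3, 66→1.5, 80→6
Rank sum = 3 + 1.5 + 6 = 10.5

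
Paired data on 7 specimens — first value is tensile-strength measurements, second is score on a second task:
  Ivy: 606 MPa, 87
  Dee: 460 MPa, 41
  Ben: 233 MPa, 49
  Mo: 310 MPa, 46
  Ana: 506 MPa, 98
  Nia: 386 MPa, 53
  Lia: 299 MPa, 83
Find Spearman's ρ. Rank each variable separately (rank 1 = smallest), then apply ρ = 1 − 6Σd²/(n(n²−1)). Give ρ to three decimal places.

0.429

Ranks of variable 1: 7, 5, 1, 3, 6, 4, 2
Ranks of variable 2: 6, 1, 3, 2, 7, 4, 5
d = r₁ − r₂: 1, 4, -2, 1, -1, 0, -3
d²: 1, 16, 4, 1, 1, 0, 9; Σd² = 32
ρ = 1 − 6·32/(7·48) = 1 − 192/336 = 0.429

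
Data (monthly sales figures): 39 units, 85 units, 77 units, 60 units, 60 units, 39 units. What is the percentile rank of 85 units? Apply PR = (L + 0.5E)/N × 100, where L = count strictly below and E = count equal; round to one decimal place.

91.7

N = 6.
Strictly below 85: 5. Equal to 85: 1.
PR = (5 + 0.5·1)/6 × 100 = 91.7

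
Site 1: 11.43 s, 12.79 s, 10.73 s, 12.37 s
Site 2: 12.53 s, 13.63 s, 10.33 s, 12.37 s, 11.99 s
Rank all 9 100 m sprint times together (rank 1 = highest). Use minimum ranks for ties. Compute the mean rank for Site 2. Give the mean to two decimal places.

4.60

Sorted (descending): 13.63, 12.79, 12.53, 12.37, 12.37, 11.99, 11.43, 10.73, 10.33
The 2 values of 12.37 occupy positions 4–5 → each gets rank 4.
Site 2 values → pooled ranks: 12.53→3, 13.63→1, 10.33→9, 12.37→4, 11.99→6
Mean rank = (3 + 1 + 9 + 4 + 6) / 5 = 4.60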